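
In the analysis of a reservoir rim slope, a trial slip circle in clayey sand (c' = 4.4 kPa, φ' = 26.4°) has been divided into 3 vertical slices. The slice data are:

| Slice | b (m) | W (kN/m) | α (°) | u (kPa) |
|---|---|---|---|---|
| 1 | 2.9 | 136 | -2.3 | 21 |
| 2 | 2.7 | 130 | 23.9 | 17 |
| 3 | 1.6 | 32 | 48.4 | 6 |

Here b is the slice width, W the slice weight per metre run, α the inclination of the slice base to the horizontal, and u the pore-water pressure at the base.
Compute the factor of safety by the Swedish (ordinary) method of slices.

Ordinary method of slices: FS = Σ[c'·Δl_i + (W_i cosα_i − u_i·Δl_i)·tanφ'] / Σ W_i sinα_i, with Δl_i = b_i / cosα_i.
Slice 1: Δl = 2.9/cos(-2.3°) = 2.902 m; N'_1 = 136·cos(-2.3°) − 21·2.902 = 74.9; c'Δl = 12.77; W sinα = -5.5
Slice 2: Δl = 2.7/cos23.9° = 2.953 m; N'_2 = 130·cos23.9° − 17·2.953 = 68.6; c'Δl = 12.99; W sinα = 52.7
Slice 3: Δl = 1.6/cos48.4° = 2.410 m; N'_3 = 32·cos48.4° − 6·2.410 = 6.8; c'Δl = 10.60; W sinα = 23.9
Σc'Δl = 36.4 kN/m; ΣN' = 150.4 kN/m; ΣW sinα = 71.1 kN/m
Resisting = 36.4 + 150.4·tan26.4° = 36.4 + 74.6 = 111.0 kN/m
FS = 111.0 / 71.1 = 1.561

FS = 1.56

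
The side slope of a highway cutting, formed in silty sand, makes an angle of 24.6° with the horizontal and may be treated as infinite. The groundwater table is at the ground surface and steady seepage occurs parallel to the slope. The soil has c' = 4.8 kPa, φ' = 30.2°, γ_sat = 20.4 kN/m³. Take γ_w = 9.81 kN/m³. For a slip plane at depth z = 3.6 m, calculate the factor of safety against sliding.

FS = 0.83

With seepage parallel to the slope and the water table at the surface, the effective normal stress on the slip plane uses the buoyant unit weight γ' = γ_sat − γ_w while the driving shear stress uses γ_sat:
FS = [c' + γ' z cos²β tanφ'] / [γ_sat z sinβ cosβ]
γ' = 20.4 − 9.81 = 10.59 kN/m³
Numerator = 4.8 + 10.59·3.6·cos²24.6°·tan30.2° = 4.8 + 10.59·3.6·0.8267·0.5820 = 23.144 kPa
Denominator = 20.4·3.6·sin24.6°·cos24.6° = 20.4·3.6·0.4163·0.9092 = 27.797 kPa
FS = 23.144 / 27.797 = 0.833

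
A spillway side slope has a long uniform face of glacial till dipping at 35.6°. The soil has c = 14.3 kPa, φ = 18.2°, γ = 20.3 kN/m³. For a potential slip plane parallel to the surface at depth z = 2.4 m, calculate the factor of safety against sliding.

FS = 1.08

For an infinite slope with a slip plane parallel to the surface (no pore pressure): FS = [c + γz cos²β tanφ] / [γz sinβ cosβ].
γz = 20.3·2.4 = 48.72 kN/m²
Numerator = 14.3 + 48.72·cos²35.6°·tan18.2° = 14.3 + 48.72·0.6611·0.3288 = 24.890 kPa
Denominator = 48.72·sin35.6°·cos35.6° = 48.72·0.5821·0.8131 = 23.060 kPa
FS = 24.890 / 23.060 = 1.079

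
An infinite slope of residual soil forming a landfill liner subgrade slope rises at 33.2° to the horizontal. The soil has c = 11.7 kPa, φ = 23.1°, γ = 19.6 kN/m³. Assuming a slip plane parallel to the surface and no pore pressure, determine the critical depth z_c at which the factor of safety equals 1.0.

z_c = 3.74 m

Setting FS = 1.00 in FS = [c + γz cos²β tanφ] / [γz sinβ cosβ] and solving for z:
z = c / [γ cosβ (FS·sinβ − cosβ·tanφ)]
  = 11.7 / [19.6·cos33.2°·(1.00·sin33.2° − cos33.2°·tan23.1°)]
  = 11.7 / [19.6·0.8368·(1.00·0.5476 − 0.8368·0.4265)]
  = 11.7 / 3.1268 = 3.742 m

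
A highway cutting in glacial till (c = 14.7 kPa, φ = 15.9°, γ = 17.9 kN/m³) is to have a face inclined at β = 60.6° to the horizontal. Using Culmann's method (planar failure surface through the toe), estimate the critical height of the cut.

H_c = 9.52 m

Culmann's analysis gives the critical failure plane at α_cr = (β + φ)/2 = (60.6 + 15.9)/2 = 38.2°, and the critical height
H_c = (4c/γ) · sinβ cosφ / [1 − cos(β − φ)]
    = (4·14.7/17.9) · sin60.6°·cos15.9° / [1 − cos(44.7°)]
    = 3.285 · 0.8712·0.9617 / [1 − 0.7108]
    = 3.285 · 0.8379 / 0.2892
    = 9.52 m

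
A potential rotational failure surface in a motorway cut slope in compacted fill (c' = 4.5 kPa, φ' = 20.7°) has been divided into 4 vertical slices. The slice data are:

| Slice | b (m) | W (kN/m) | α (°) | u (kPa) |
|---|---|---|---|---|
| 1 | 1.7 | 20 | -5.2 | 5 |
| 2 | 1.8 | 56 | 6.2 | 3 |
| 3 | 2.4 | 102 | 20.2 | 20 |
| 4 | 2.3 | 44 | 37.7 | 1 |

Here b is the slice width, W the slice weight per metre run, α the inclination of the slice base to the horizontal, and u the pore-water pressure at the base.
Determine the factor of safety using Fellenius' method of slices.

FS = 1.40

Ordinary method of slices: FS = Σ[c'·Δl_i + (W_i cosα_i − u_i·Δl_i)·tanφ'] / Σ W_i sinα_i, with Δl_i = b_i / cosα_i.
Slice 1: Δl = 1.7/cos(-5.2°) = 1.707 m; N'_1 = 20·cos(-5.2°) − 5·1.707 = 11.4; c'Δl = 7.68; W sinα = -1.8
Slice 2: Δl = 1.8/cos6.2° = 1.811 m; N'_2 = 56·cos6.2° − 3·1.811 = 50.2; c'Δl = 8.15; W sinα = 6.0
Slice 3: Δl = 2.4/cos20.2° = 2.557 m; N'_3 = 102·cos20.2° − 20·2.557 = 44.6; c'Δl = 11.51; W sinα = 35.2
Slice 4: Δl = 2.3/cos37.7° = 2.907 m; N'_4 = 44·cos37.7° − 1·2.907 = 31.9; c'Δl = 13.08; W sinα = 26.9
Σc'Δl = 40.4 kN/m; ΣN' = 138.1 kN/m; ΣW sinα = 66.4 kN/m
Resisting = 40.4 + 138.1·tan20.7° = 40.4 + 52.2 = 92.6 kN/m
FS = 92.6 / 66.4 = 1.395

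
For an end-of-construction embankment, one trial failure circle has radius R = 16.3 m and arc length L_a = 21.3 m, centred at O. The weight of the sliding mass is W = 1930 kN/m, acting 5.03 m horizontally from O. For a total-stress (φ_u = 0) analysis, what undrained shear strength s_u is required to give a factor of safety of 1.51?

FS = s_u·L_a·R / (W·d), so s_u = FS·W·d / (L_a·R).
s_u = 1.51·1930·5.03 / (21.30·16.3) = 14658.9 / 347.19 = 42.22 kPa

s_u = 42.2 kPa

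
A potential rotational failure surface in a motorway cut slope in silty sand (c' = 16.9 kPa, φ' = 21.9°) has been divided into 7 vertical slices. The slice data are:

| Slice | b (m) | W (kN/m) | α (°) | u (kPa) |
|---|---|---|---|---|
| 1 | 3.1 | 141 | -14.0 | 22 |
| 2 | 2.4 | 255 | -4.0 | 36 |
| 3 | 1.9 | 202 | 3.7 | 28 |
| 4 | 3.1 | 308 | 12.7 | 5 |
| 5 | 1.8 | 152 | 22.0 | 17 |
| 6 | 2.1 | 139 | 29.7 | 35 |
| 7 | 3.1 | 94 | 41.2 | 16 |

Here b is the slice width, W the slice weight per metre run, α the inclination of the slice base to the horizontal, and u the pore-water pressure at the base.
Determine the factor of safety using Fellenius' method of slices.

FS = 3.01

Ordinary method of slices: FS = Σ[c'·Δl_i + (W_i cosα_i − u_i·Δl_i)·tanφ'] / Σ W_i sinα_i, with Δl_i = b_i / cosα_i.
Slice 1: Δl = 3.1/cos(-14.0°) = 3.195 m; N'_1 = 141·cos(-14.0°) − 22·3.195 = 66.5; c'Δl = 53.99; W sinα = -34.1
Slice 2: Δl = 2.4/cos(-4.0°) = 2.406 m; N'_2 = 255·cos(-4.0°) − 36·2.406 = 167.8; c'Δl = 40.66; W sinα = -17.8
Slice 3: Δl = 1.9/cos3.7° = 1.904 m; N'_3 = 202·cos3.7° − 28·1.904 = 148.3; c'Δl = 32.18; W sinα = 13.0
Slice 4: Δl = 3.1/cos12.7° = 3.178 m; N'_4 = 308·cos12.7° − 5·3.178 = 284.6; c'Δl = 53.70; W sinα = 67.7
Slice 5: Δl = 1.8/cos22.0° = 1.941 m; N'_5 = 152·cos22.0° − 17·1.941 = 107.9; c'Δl = 32.81; W sinα = 56.9
Slice 6: Δl = 2.1/cos29.7° = 2.418 m; N'_6 = 139·cos29.7° − 35·2.418 = 36.1; c'Δl = 40.86; W sinα = 68.9
Slice 7: Δl = 3.1/cos41.2° = 4.120 m; N'_7 = 94·cos41.2° − 16·4.120 = 4.8; c'Δl = 69.63; W sinα = 61.9
Σc'Δl = 323.8 kN/m; ΣN' = 816.0 kN/m; ΣW sinα = 216.6 kN/m
Resisting = 323.8 + 816.0·tan21.9° = 323.8 + 328.0 = 651.9 kN/m
FS = 651.9 / 216.6 = 3.010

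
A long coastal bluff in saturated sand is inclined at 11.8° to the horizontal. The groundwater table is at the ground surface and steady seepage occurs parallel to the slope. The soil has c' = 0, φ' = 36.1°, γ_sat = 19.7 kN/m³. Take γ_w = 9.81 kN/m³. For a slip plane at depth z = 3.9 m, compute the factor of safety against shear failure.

FS = 1.75

With seepage parallel to the slope and the water table at the surface, the effective normal stress on the slip plane uses the buoyant unit weight γ' = γ_sat − γ_w while the driving shear stress uses γ_sat:
FS = [c' + γ' z cos²β tanφ'] / [γ_sat z sinβ cosβ]
(For c' = 0 this reduces to FS = (γ'/γ_sat)·tanφ'/tanβ.)
γ' = 19.7 − 9.81 = 9.89 kN/m³
Numerator = 0.0 + 9.89·3.9·cos²11.8°·tan36.1° = 0.0 + 9.89·3.9·0.9582·0.7292 = 26.950 kPa
Denominator = 19.7·3.9·sin11.8°·cos11.8° = 19.7·3.9·0.2045·0.9789 = 15.379 kPa
FS = 26.950 / 15.379 = 1.752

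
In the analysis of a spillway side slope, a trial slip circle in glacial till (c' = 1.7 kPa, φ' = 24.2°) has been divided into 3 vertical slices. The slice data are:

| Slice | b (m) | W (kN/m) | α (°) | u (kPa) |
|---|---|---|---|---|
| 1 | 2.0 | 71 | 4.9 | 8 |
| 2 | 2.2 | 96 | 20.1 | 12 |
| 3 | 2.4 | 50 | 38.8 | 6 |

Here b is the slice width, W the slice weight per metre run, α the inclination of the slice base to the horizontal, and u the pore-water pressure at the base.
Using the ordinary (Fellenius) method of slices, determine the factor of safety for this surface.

FS = 1.06

Ordinary method of slices: FS = Σ[c'·Δl_i + (W_i cosα_i − u_i·Δl_i)·tanφ'] / Σ W_i sinα_i, with Δl_i = b_i / cosα_i.
Slice 1: Δl = 2.0/cos4.9° = 2.007 m; N'_1 = 71·cos4.9° − 8·2.007 = 54.7; c'Δl = 3.41; W sinα = 6.1
Slice 2: Δl = 2.2/cos20.1° = 2.343 m; N'_2 = 96·cos20.1° − 12·2.343 = 62.0; c'Δl = 3.98; W sinα = 33.0
Slice 3: Δl = 2.4/cos38.8° = 3.080 m; N'_3 = 50·cos38.8° − 6·3.080 = 20.5; c'Δl = 5.24; W sinα = 31.3
Σc'Δl = 12.6 kN/m; ΣN' = 137.2 kN/m; ΣW sinα = 70.4 kN/m
Resisting = 12.6 + 137.2·tan24.2° = 12.6 + 61.7 = 74.3 kN/m
FS = 74.3 / 70.4 = 1.056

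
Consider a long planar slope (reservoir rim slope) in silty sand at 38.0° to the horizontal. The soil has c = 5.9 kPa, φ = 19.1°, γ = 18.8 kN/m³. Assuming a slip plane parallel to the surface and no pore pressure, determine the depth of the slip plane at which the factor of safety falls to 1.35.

Setting FS = 1.35 in FS = [c + γz cos²β tanφ] / [γz sinβ cosβ] and solving for z:
z = c / [γ cosβ (FS·sinβ − cosβ·tanφ)]
  = 5.9 / [18.8·cos38.0°·(1.35·sin38.0° − cos38.0°·tan19.1°)]
  = 5.9 / [18.8·0.7880·(1.35·0.6157 − 0.7880·0.3463)]
  = 5.9 / 8.2705 = 0.713 m

z = 0.71 m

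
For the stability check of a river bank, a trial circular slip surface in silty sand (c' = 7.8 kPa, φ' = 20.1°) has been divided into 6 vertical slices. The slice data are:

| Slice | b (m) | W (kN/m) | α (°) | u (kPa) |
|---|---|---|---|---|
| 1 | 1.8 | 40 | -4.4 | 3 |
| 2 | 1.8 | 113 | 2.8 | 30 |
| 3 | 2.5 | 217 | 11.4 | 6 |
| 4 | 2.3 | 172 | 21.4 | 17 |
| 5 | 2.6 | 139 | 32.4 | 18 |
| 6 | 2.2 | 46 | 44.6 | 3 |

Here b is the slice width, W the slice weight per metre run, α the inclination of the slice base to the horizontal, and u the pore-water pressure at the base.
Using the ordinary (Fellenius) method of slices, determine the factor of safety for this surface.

Ordinary method of slices: FS = Σ[c'·Δl_i + (W_i cosα_i − u_i·Δl_i)·tanφ'] / Σ W_i sinα_i, with Δl_i = b_i / cosα_i.
Slice 1: Δl = 1.8/cos(-4.4°) = 1.805 m; N'_1 = 40·cos(-4.4°) − 3·1.805 = 34.5; c'Δl = 14.08; W sinα = -3.1
Slice 2: Δl = 1.8/cos2.8° = 1.802 m; N'_2 = 113·cos2.8° − 30·1.802 = 58.8; c'Δl = 14.06; W sinα = 5.5
Slice 3: Δl = 2.5/cos11.4° = 2.550 m; N'_3 = 217·cos11.4° − 6·2.550 = 197.4; c'Δl = 19.89; W sinα = 42.9
Slice 4: Δl = 2.3/cos21.4° = 2.470 m; N'_4 = 172·cos21.4° − 17·2.470 = 118.1; c'Δl = 19.27; W sinα = 62.8
Slice 5: Δl = 2.6/cos32.4° = 3.079 m; N'_5 = 139·cos32.4° − 18·3.079 = 61.9; c'Δl = 24.02; W sinα = 74.5
Slice 6: Δl = 2.2/cos44.6° = 3.090 m; N'_6 = 46·cos44.6° − 3·3.090 = 23.5; c'Δl = 24.10; W sinα = 32.3
Σc'Δl = 115.4 kN/m; ΣN' = 494.2 kN/m; ΣW sinα = 214.9 kN/m
Resisting = 115.4 + 494.2·tan20.1° = 115.4 + 180.9 = 296.3 kN/m
FS = 296.3 / 214.9 = 1.379

FS = 1.38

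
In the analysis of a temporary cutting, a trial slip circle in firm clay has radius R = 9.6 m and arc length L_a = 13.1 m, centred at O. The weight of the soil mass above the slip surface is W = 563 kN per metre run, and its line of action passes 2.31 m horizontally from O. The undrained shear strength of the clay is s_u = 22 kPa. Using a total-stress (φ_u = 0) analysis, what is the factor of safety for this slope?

FS = 2.13

Taking moments about the centre O, the resisting moment is provided by the undrained shear strength acting along the arc:
M_R = s_u·L_a·R = 22·13.10·9.6 = 2766.7 kN·m/m
M_D = W·d = 563·2.31 = 1300.5 kN·m/m
FS = M_R / M_D = 2766.7 / 1300.5 = 2.127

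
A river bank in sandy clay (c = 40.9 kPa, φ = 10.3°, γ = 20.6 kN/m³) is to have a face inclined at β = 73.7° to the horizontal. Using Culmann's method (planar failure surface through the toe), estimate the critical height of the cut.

Culmann's analysis gives the critical failure plane at α_cr = (β + φ)/2 = (73.7 + 10.3)/2 = 42.0°, and the critical height
H_c = (4c/γ) · sinβ cosφ / [1 − cos(β − φ)]
    = (4·40.9/20.6) · sin73.7°·cos10.3° / [1 − cos(63.4°)]
    = 7.942 · 0.9598·0.9839 / [1 − 0.4478]
    = 7.942 · 0.9443 / 0.5522
    = 13.58 m

H_c = 13.58 m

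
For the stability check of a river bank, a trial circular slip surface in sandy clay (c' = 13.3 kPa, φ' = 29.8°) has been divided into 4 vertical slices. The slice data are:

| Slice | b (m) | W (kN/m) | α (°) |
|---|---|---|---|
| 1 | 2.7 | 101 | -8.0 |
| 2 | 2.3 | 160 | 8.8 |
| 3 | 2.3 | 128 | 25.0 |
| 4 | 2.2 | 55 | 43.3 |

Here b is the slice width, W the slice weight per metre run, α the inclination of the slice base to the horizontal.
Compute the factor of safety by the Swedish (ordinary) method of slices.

Ordinary method of slices: FS = Σ[c'·Δl_i + (W_i cosα_i)·tanφ'] / Σ W_i sinα_i, with Δl_i = b_i / cosα_i.
Slice 1: Δl = 2.7/cos(-8.0°) = 2.727 m; N'_1 = 101·cos(-8.0°) = 100.0; c'Δl = 36.26; W sinα = -14.1
Slice 2: Δl = 2.3/cos8.8° = 2.327 m; N'_2 = 160·cos8.8° = 158.1; c'Δl = 30.95; W sinα = 24.5
Slice 3: Δl = 2.3/cos25.0° = 2.538 m; N'_3 = 128·cos25.0° = 116.0; c'Δl = 33.75; W sinα = 54.1
Slice 4: Δl = 2.2/cos43.3° = 3.023 m; N'_4 = 55·cos43.3° = 40.0; c'Δl = 40.20; W sinα = 37.7
Σc'Δl = 141.2 kN/m; ΣN' = 414.2 kN/m; ΣW sinα = 102.2 kN/m
Resisting = 141.2 + 414.2·tan29.8° = 141.2 + 237.2 = 378.4 kN/m
FS = 378.4 / 102.2 = 3.701

FS = 3.70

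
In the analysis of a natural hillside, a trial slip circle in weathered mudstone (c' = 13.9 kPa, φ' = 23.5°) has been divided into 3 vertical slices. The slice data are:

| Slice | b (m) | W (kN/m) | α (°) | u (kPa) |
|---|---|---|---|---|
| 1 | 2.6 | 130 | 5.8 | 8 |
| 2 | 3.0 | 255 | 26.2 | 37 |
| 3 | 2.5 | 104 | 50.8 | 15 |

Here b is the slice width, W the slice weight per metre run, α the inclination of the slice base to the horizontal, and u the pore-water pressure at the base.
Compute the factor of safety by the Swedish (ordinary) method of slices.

Ordinary method of slices: FS = Σ[c'·Δl_i + (W_i cosα_i − u_i·Δl_i)·tanφ'] / Σ W_i sinα_i, with Δl_i = b_i / cosα_i.
Slice 1: Δl = 2.6/cos5.8° = 2.613 m; N'_1 = 130·cos5.8° − 8·2.613 = 108.4; c'Δl = 36.33; W sinα = 13.1
Slice 2: Δl = 3.0/cos26.2° = 3.344 m; N'_2 = 255·cos26.2° − 37·3.344 = 105.1; c'Δl = 46.47; W sinα = 112.6
Slice 3: Δl = 2.5/cos50.8° = 3.956 m; N'_3 = 104·cos50.8° − 15·3.956 = 6.4; c'Δl = 54.98; W sinα = 80.6
Σc'Δl = 137.8 kN/m; ΣN' = 219.9 kN/m; ΣW sinα = 206.3 kN/m
Resisting = 137.8 + 219.9·tan23.5° = 137.8 + 95.6 = 233.4 kN/m
FS = 233.4 / 206.3 = 1.131

FS = 1.13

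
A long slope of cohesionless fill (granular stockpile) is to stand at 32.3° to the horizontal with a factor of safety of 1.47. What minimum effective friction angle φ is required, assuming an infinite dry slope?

φ = 42.9°

FS = tanφ/tanβ ⇒ tanφ = FS · tanβ = 1.47 · tan32.3° = 0.9293
φ = arctan(0.9293) = 42.90°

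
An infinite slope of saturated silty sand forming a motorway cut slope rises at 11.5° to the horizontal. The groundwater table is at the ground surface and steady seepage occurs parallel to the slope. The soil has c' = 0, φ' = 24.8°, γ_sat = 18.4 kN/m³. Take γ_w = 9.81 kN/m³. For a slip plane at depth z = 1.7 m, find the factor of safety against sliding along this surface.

FS = 1.06

With seepage parallel to the slope and the water table at the surface, the effective normal stress on the slip plane uses the buoyant unit weight γ' = γ_sat − γ_w while the driving shear stress uses γ_sat:
FS = [c' + γ' z cos²β tanφ'] / [γ_sat z sinβ cosβ]
(For c' = 0 this reduces to FS = (γ'/γ_sat)·tanφ'/tanβ.)
γ' = 18.4 − 9.81 = 8.59 kN/m³
Numerator = 0.0 + 8.59·1.7·cos²11.5°·tan24.8° = 0.0 + 8.59·1.7·0.9603·0.4621 = 6.479 kPa
Denominator = 18.4·1.7·sin11.5°·cos11.5° = 18.4·1.7·0.1994·0.9799 = 6.111 kPa
FS = 6.479 / 6.111 = 1.060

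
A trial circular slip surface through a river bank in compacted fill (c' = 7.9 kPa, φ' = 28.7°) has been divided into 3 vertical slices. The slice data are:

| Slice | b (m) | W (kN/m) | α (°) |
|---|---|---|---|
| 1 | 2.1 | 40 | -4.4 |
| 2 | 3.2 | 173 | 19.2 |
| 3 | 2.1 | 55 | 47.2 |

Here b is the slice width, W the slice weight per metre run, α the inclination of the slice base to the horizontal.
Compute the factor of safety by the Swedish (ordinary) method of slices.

FS = 2.12

Ordinary method of slices: FS = Σ[c'·Δl_i + (W_i cosα_i)·tanφ'] / Σ W_i sinα_i, with Δl_i = b_i / cosα_i.
Slice 1: Δl = 2.1/cos(-4.4°) = 2.106 m; N'_1 = 40·cos(-4.4°) = 39.9; c'Δl = 16.64; W sinα = -3.1
Slice 2: Δl = 3.2/cos19.2° = 3.388 m; N'_2 = 173·cos19.2° = 163.4; c'Δl = 26.77; W sinα = 56.9
Slice 3: Δl = 2.1/cos47.2° = 3.091 m; N'_3 = 55·cos47.2° = 37.4; c'Δl = 24.42; W sinα = 40.4
Σc'Δl = 67.8 kN/m; ΣN' = 240.6 kN/m; ΣW sinα = 94.2 kN/m
Resisting = 67.8 + 240.6·tan28.7° = 67.8 + 131.7 = 199.6 kN/m
FS = 199.6 / 94.2 = 2.119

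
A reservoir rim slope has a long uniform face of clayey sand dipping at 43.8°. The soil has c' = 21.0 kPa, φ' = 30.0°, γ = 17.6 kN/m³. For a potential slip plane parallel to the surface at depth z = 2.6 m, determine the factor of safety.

FS = 1.52

For an infinite slope with a slip plane parallel to the surface (no pore pressure): FS = [c' + γz cos²β tanφ'] / [γz sinβ cosβ].
γz = 17.6·2.6 = 45.76 kN/m²
Numerator = 21.0 + 45.76·cos²43.8°·tan30.0° = 21.0 + 45.76·0.5209·0.5774 = 34.763 kPa
Denominator = 45.76·sin43.8°·cos43.8° = 45.76·0.6921·0.7218 = 22.860 kPa
FS = 34.763 / 22.860 = 1.521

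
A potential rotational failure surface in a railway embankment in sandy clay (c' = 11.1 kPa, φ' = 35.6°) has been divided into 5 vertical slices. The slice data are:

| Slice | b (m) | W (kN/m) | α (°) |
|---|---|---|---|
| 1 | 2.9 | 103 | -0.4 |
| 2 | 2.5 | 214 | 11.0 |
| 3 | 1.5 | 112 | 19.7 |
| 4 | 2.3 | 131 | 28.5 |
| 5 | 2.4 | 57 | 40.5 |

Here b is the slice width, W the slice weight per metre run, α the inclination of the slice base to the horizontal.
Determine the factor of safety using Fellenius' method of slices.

Ordinary method of slices: FS = Σ[c'·Δl_i + (W_i cosα_i)·tanφ'] / Σ W_i sinα_i, with Δl_i = b_i / cosα_i.
Slice 1: Δl = 2.9/cos(-0.4°) = 2.900 m; N'_1 = 103·cos(-0.4°) = 103.0; c'Δl = 32.19; W sinα = -0.7
Slice 2: Δl = 2.5/cos11.0° = 2.547 m; N'_2 = 214·cos11.0° = 210.1; c'Δl = 28.27; W sinα = 40.8
Slice 3: Δl = 1.5/cos19.7° = 1.593 m; N'_3 = 112·cos19.7° = 105.4; c'Δl = 17.69; W sinα = 37.8
Slice 4: Δl = 2.3/cos28.5° = 2.617 m; N'_4 = 131·cos28.5° = 115.1; c'Δl = 29.05; W sinα = 62.5
Slice 5: Δl = 2.4/cos40.5° = 3.156 m; N'_5 = 57·cos40.5° = 43.3; c'Δl = 35.03; W sinα = 37.0
Σc'Δl = 142.2 kN/m; ΣN' = 577.0 kN/m; ΣW sinα = 177.4 kN/m
Resisting = 142.2 + 577.0·tan35.6° = 142.2 + 413.1 = 555.3 kN/m
FS = 555.3 / 177.4 = 3.130

FS = 3.13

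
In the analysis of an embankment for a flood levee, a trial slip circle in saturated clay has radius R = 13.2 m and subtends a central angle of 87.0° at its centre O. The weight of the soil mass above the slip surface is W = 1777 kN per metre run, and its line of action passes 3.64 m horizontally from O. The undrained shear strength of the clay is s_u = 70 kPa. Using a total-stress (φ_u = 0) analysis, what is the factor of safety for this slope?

FS = 2.86

Taking moments about the centre O, the resisting moment is provided by the undrained shear strength acting along the arc:
Arc length L_a = R·θ = 13.2·(87.0°·π/180) = 13.2·1.5184 = 20.04 m
M_R = s_u·L_a·R = 70·20.04·13.2 = 18520.1 kN·m/m
M_D = W·d = 1777·3.64 = 6468.3 kN·m/m
FS = M_R / M_D = 18520.1 / 6468.3 = 2.863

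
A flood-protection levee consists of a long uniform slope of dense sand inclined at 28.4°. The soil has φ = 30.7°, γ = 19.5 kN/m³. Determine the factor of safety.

For a dry cohesionless infinite slope the factor of safety is FS = tanφ / tanβ.
FS = tan30.7° / tan28.4° = 0.5938 / 0.5407 = 1.098

FS = 1.10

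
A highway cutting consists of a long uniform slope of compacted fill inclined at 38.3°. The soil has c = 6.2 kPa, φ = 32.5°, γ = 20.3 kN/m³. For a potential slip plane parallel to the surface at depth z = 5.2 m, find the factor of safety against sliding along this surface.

FS = 0.93

For an infinite slope with a slip plane parallel to the surface (no pore pressure): FS = [c + γz cos²β tanφ] / [γz sinβ cosβ].
γz = 20.3·5.2 = 105.56 kN/m²
Numerator = 6.2 + 105.56·cos²38.3°·tan32.5° = 6.2 + 105.56·0.6159·0.6371 = 47.617 kPa
Denominator = 105.56·sin38.3°·cos38.3° = 105.56·0.6198·0.7848 = 51.343 kPa
FS = 47.617 / 51.343 = 0.927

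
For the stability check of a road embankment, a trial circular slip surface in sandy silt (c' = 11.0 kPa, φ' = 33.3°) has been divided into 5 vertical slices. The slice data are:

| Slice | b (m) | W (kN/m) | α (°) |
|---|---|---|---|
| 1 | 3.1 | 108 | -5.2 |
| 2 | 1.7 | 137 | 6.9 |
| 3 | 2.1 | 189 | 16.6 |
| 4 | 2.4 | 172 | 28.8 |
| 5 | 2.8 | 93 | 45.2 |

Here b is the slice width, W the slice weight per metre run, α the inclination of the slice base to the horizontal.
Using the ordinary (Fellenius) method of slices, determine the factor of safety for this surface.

FS = 2.73

Ordinary method of slices: FS = Σ[c'·Δl_i + (W_i cosα_i)·tanφ'] / Σ W_i sinα_i, with Δl_i = b_i / cosα_i.
Slice 1: Δl = 3.1/cos(-5.2°) = 3.113 m; N'_1 = 108·cos(-5.2°) = 107.6; c'Δl = 34.24; W sinα = -9.8
Slice 2: Δl = 1.7/cos6.9° = 1.712 m; N'_2 = 137·cos6.9° = 136.0; c'Δl = 18.84; W sinα = 16.5
Slice 3: Δl = 2.1/cos16.6° = 2.191 m; N'_3 = 189·cos16.6° = 181.1; c'Δl = 24.10; W sinα = 54.0
Slice 4: Δl = 2.4/cos28.8° = 2.739 m; N'_4 = 172·cos28.8° = 150.7; c'Δl = 30.13; W sinα = 82.9
Slice 5: Δl = 2.8/cos45.2° = 3.974 m; N'_5 = 93·cos45.2° = 65.5; c'Δl = 43.71; W sinα = 66.0
Σc'Δl = 151.0 kN/m; ΣN' = 640.9 kN/m; ΣW sinα = 209.5 kN/m
Resisting = 151.0 + 640.9·tan33.3° = 151.0 + 421.0 = 572.0 kN/m
FS = 572.0 / 209.5 = 2.730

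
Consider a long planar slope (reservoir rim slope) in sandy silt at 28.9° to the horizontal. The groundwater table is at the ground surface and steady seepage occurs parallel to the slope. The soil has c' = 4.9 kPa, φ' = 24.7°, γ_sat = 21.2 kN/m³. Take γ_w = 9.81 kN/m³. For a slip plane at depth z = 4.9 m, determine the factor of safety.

With seepage parallel to the slope and the water table at the surface, the effective normal stress on the slip plane uses the buoyant unit weight γ' = γ_sat − γ_w while the driving shear stress uses γ_sat:
FS = [c' + γ' z cos²β tanφ'] / [γ_sat z sinβ cosβ]
γ' = 21.2 − 9.81 = 11.39 kN/m³
Numerator = 4.9 + 11.39·4.9·cos²28.9°·tan24.7° = 4.9 + 11.39·4.9·0.7664·0.4599 = 24.575 kPa
Denominator = 21.2·4.9·sin28.9°·cos28.9° = 21.2·4.9·0.4833·0.8755 = 43.951 kPa
FS = 24.575 / 43.951 = 0.559

FS = 0.56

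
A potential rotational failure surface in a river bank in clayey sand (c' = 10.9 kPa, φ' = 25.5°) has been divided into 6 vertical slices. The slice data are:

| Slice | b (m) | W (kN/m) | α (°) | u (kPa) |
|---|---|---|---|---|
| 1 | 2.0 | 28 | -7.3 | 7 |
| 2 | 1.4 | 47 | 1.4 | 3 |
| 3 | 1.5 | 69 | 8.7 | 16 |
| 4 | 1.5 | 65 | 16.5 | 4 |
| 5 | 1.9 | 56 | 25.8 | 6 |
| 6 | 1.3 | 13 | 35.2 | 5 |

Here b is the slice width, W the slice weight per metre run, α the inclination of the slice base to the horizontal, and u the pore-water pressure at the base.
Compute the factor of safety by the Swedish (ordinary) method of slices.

Ordinary method of slices: FS = Σ[c'·Δl_i + (W_i cosα_i − u_i·Δl_i)·tanφ'] / Σ W_i sinα_i, with Δl_i = b_i / cosα_i.
Slice 1: Δl = 2.0/cos(-7.3°) = 2.016 m; N'_1 = 28·cos(-7.3°) − 7·2.016 = 13.7; c'Δl = 21.98; W sinα = -3.6
Slice 2: Δl = 1.4/cos1.4° = 1.400 m; N'_2 = 47·cos1.4° − 3·1.400 = 42.8; c'Δl = 15.26; W sinα = 1.1
Slice 3: Δl = 1.5/cos8.7° = 1.517 m; N'_3 = 69·cos8.7° − 16·1.517 = 43.9; c'Δl = 16.54; W sinα = 10.4
Slice 4: Δl = 1.5/cos16.5° = 1.564 m; N'_4 = 65·cos16.5° − 4·1.564 = 56.1; c'Δl = 17.05; W sinα = 18.5
Slice 5: Δl = 1.9/cos25.8° = 2.110 m; N'_5 = 56·cos25.8° − 6·2.110 = 37.8; c'Δl = 23.00; W sinα = 24.4
Slice 6: Δl = 1.3/cos35.2° = 1.591 m; N'_6 = 13·cos35.2° − 5·1.591 = 2.7; c'Δl = 17.34; W sinα = 7.5
Σc'Δl = 111.2 kN/m; ΣN' = 196.9 kN/m; ΣW sinα = 58.4 kN/m
Resisting = 111.2 + 196.9·tan25.5° = 111.2 + 93.9 = 205.1 kN/m
FS = 205.1 / 58.4 = 3.514

FS = 3.51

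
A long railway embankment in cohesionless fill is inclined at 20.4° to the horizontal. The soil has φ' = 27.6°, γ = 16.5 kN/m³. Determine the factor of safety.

FS = 1.41

For a dry cohesionless infinite slope the factor of safety is FS = tanφ' / tanβ.
FS = tan27.6° / tan20.4° = 0.5228 / 0.3719 = 1.406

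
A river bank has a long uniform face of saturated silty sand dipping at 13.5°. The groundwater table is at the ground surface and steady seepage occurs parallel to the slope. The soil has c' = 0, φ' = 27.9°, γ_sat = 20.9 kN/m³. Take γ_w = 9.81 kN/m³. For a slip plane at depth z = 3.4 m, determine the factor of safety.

FS = 1.17

With seepage parallel to the slope and the water table at the surface, the effective normal stress on the slip plane uses the buoyant unit weight γ' = γ_sat − γ_w while the driving shear stress uses γ_sat:
FS = [c' + γ' z cos²β tanφ'] / [γ_sat z sinβ cosβ]
(For c' = 0 this reduces to FS = (γ'/γ_sat)·tanφ'/tanβ.)
γ' = 20.9 − 9.81 = 11.09 kN/m³
Numerator = 0.0 + 11.09·3.4·cos²13.5°·tan27.9° = 0.0 + 11.09·3.4·0.9455·0.5295 = 18.876 kPa
Denominator = 20.9·3.4·sin13.5°·cos13.5° = 20.9·3.4·0.2334·0.9724 = 16.130 kPa
FS = 18.876 / 16.130 = 1.170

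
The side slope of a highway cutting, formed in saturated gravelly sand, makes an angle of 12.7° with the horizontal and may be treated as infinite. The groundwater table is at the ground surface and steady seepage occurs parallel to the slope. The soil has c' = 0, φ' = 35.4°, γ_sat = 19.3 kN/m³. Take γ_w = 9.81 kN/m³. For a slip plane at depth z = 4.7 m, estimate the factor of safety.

FS = 1.55

With seepage parallel to the slope and the water table at the surface, the effective normal stress on the slip plane uses the buoyant unit weight γ' = γ_sat − γ_w while the driving shear stress uses γ_sat:
FS = [c' + γ' z cos²β tanφ'] / [γ_sat z sinβ cosβ]
(For c' = 0 this reduces to FS = (γ'/γ_sat)·tanφ'/tanβ.)
γ' = 19.3 − 9.81 = 9.49 kN/m³
Numerator = 0.0 + 9.49·4.7·cos²12.7°·tan35.4° = 0.0 + 9.49·4.7·0.9517·0.7107 = 30.166 kPa
Denominator = 19.3·4.7·sin12.7°·cos12.7° = 19.3·4.7·0.2198·0.9755 = 19.454 kPa
FS = 30.166 / 19.454 = 1.551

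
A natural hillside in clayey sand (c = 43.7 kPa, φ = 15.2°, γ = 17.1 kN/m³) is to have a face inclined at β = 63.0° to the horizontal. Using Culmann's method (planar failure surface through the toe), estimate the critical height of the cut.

H_c = 26.77 m

Culmann's analysis gives the critical failure plane at α_cr = (β + φ)/2 = (63.0 + 15.2)/2 = 39.1°, and the critical height
H_c = (4c/γ) · sinβ cosφ / [1 − cos(β − φ)]
    = (4·43.7/17.1) · sin63.0°·cos15.2° / [1 − cos(47.8°)]
    = 10.222 · 0.8910·0.9650 / [1 − 0.6717]
    = 10.222 · 0.8598 / 0.3283
    = 26.77 m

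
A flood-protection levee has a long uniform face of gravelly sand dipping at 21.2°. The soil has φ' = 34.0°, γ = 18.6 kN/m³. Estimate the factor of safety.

FS = 1.74

For a dry cohesionless infinite slope the factor of safety is FS = tanφ' / tanβ.
FS = tan34.0° / tan21.2° = 0.6745 / 0.3879 = 1.739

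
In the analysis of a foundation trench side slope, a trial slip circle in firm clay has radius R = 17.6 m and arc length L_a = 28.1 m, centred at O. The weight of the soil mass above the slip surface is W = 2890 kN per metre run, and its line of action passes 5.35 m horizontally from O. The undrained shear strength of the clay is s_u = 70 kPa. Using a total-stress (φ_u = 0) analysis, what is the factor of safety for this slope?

FS = 2.24

Taking moments about the centre O, the resisting moment is provided by the undrained shear strength acting along the arc:
M_R = s_u·L_a·R = 70·28.10·17.6 = 34619.2 kN·m/m
M_D = W·d = 2890·5.35 = 15461.5 kN·m/m
FS = M_R / M_D = 34619.2 / 15461.5 = 2.239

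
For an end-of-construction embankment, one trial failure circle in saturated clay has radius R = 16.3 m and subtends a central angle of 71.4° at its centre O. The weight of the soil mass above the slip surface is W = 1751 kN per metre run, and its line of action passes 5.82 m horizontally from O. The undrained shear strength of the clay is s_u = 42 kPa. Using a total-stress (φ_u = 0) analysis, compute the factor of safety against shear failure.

FS = 1.36

Taking moments about the centre O, the resisting moment is provided by the undrained shear strength acting along the arc:
Arc length L_a = R·θ = 16.3·(71.4°·π/180) = 16.3·1.2462 = 20.31 m
M_R = s_u·L_a·R = 42·20.31·16.3 = 13905.9 kN·m/m
M_D = W·d = 1751·5.82 = 10190.8 kN·m/m
FS = M_R / M_D = 13905.9 / 10190.8 = 1.365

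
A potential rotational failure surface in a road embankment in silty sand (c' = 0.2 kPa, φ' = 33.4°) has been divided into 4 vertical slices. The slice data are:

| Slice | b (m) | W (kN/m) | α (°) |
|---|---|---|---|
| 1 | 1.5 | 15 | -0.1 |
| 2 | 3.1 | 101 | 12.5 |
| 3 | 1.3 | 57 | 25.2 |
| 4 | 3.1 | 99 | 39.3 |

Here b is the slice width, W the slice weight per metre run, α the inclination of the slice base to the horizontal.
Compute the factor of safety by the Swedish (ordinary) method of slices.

FS = 1.48

Ordinary method of slices: FS = Σ[c'·Δl_i + (W_i cosα_i)·tanφ'] / Σ W_i sinα_i, with Δl_i = b_i / cosα_i.
Slice 1: Δl = 1.5/cos(-0.1°) = 1.500 m; N'_1 = 15·cos(-0.1°) = 15.0; c'Δl = 0.30; W sinα = -0.0
Slice 2: Δl = 3.1/cos12.5° = 3.175 m; N'_2 = 101·cos12.5° = 98.6; c'Δl = 0.64; W sinα = 21.9
Slice 3: Δl = 1.3/cos25.2° = 1.437 m; N'_3 = 57·cos25.2° = 51.6; c'Δl = 0.29; W sinα = 24.3
Slice 4: Δl = 3.1/cos39.3° = 4.006 m; N'_4 = 99·cos39.3° = 76.6; c'Δl = 0.80; W sinα = 62.7
Σc'Δl = 2.0 kN/m; ΣN' = 241.8 kN/m; ΣW sinα = 108.8 kN/m
Resisting = 2.0 + 241.8·tan33.4° = 2.0 + 159.4 = 161.5 kN/m
FS = 161.5 / 108.8 = 1.484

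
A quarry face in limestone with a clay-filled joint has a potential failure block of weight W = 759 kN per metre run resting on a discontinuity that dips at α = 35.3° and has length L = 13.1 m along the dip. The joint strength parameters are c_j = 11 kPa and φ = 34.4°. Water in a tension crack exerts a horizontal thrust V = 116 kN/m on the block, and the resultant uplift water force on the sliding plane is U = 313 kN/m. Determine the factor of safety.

Resolving the block weight along and normal to the plane and applying the Mohr–Coulomb strength on the joint:
N' = W cosα − U − V sinα = 759·cos35.3° − 313 − 116·sin35.3° = 239.4 kN/m
Driving force T = W sinα + V cosα = 759·sin35.3° + 116·cos35.3° = 533.3 kN/m
Resisting force R = c_j·L + N'·tanφ = 11·13.1 + 239.4·tan34.4° = 144.1 + 163.9 = 308.0 kN/m
FS = R / T = 308.0 / 533.3 = 0.578

FS = 0.58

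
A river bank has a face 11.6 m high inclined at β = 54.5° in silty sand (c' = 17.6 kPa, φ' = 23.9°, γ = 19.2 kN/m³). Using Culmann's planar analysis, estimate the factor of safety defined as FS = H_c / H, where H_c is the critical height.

FS = 1.69

H_c = (4c'/γ) · sinβ cosφ' / [1 − cos(β − φ')]
    = (4·17.6/19.2) · sin54.5°·cos23.9° / [1 − cos30.6°]
    = 3.667 · 0.7443 / 0.1393 = 19.60 m
FS = H_c / H = 19.60 / 11.6 = 1.689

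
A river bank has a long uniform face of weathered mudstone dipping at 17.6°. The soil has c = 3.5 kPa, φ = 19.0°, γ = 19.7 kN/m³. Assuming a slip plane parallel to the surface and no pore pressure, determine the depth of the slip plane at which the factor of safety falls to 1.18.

z = 6.52 m

Setting FS = 1.18 in FS = [c + γz cos²β tanφ] / [γz sinβ cosβ] and solving for z:
z = c / [γ cosβ (FS·sinβ − cosβ·tanφ)]
  = 3.5 / [19.7·cos17.6°·(1.18·sin17.6° − cos17.6°·tan19.0°)]
  = 3.5 / [19.7·0.9532·(1.18·0.3024 − 0.9532·0.3443)]
  = 3.5 / 0.5368 = 6.520 m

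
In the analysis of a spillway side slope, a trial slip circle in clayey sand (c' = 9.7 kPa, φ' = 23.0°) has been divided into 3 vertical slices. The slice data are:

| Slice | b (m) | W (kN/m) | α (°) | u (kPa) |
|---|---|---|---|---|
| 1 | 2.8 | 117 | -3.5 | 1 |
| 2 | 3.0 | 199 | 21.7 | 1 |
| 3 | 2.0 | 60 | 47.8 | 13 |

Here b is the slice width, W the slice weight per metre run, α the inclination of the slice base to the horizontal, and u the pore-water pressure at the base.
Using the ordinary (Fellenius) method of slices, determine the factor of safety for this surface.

FS = 1.93

Ordinary method of slices: FS = Σ[c'·Δl_i + (W_i cosα_i − u_i·Δl_i)·tanφ'] / Σ W_i sinα_i, with Δl_i = b_i / cosα_i.
Slice 1: Δl = 2.8/cos(-3.5°) = 2.805 m; N'_1 = 117·cos(-3.5°) − 1·2.805 = 114.0; c'Δl = 27.21; W sinα = -7.1
Slice 2: Δl = 3.0/cos21.7° = 3.229 m; N'_2 = 199·cos21.7° − 1·3.229 = 181.7; c'Δl = 31.32; W sinα = 73.6
Slice 3: Δl = 2.0/cos47.8° = 2.977 m; N'_3 = 60·cos47.8° − 13·2.977 = 1.6; c'Δl = 28.88; W sinα = 44.4
Σc'Δl = 87.4 kN/m; ΣN' = 297.2 kN/m; ΣW sinα = 110.9 kN/m
Resisting = 87.4 + 297.2·tan23.0° = 87.4 + 126.2 = 213.6 kN/m
FS = 213.6 / 110.9 = 1.926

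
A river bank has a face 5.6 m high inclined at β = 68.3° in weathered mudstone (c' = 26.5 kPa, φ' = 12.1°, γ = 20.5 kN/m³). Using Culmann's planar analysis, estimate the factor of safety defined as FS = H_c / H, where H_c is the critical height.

FS = 1.89

H_c = (4c'/γ) · sinβ cosφ' / [1 − cos(β − φ')]
    = (4·26.5/20.5) · sin68.3°·cos12.1° / [1 − cos56.2°]
    = 5.171 · 0.9085 / 0.4437 = 10.59 m
FS = H_c / H = 10.59 / 5.6 = 1.891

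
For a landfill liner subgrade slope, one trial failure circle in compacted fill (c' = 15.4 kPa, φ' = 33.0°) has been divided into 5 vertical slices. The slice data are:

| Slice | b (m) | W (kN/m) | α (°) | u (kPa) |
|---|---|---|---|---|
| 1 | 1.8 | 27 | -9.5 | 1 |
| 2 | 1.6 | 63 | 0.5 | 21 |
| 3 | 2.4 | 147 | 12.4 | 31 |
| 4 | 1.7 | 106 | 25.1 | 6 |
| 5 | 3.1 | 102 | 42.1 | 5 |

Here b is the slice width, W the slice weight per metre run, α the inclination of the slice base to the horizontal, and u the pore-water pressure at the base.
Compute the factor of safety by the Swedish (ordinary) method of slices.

Ordinary method of slices: FS = Σ[c'·Δl_i + (W_i cosα_i − u_i·Δl_i)·tanφ'] / Σ W_i sinα_i, with Δl_i = b_i / cosα_i.
Slice 1: Δl = 1.8/cos(-9.5°) = 1.825 m; N'_1 = 27·cos(-9.5°) − 1·1.825 = 24.8; c'Δl = 28.11; W sinα = -4.5
Slice 2: Δl = 1.6/cos0.5° = 1.600 m; N'_2 = 63·cos0.5° − 21·1.600 = 29.4; c'Δl = 24.64; W sinα = 0.5
Slice 3: Δl = 2.4/cos12.4° = 2.457 m; N'_3 = 147·cos12.4° − 31·2.457 = 67.4; c'Δl = 37.84; W sinα = 31.6
Slice 4: Δl = 1.7/cos25.1° = 1.877 m; N'_4 = 106·cos25.1° − 6·1.877 = 84.7; c'Δl = 28.91; W sinα = 45.0
Slice 5: Δl = 3.1/cos42.1° = 4.178 m; N'_5 = 102·cos42.1° − 5·4.178 = 54.8; c'Δl = 64.34; W sinα = 68.4
Σc'Δl = 183.8 kN/m; ΣN' = 261.1 kN/m; ΣW sinα = 141.0 kN/m
Resisting = 183.8 + 261.1·tan33.0° = 183.8 + 169.6 = 353.4 kN/m
FS = 353.4 / 141.0 = 2.506

FS = 2.51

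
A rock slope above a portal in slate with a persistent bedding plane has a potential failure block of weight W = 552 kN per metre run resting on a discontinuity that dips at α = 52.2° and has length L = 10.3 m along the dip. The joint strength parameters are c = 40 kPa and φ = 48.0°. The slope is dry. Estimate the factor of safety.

Resolving the block weight along and normal to the plane and applying the Mohr–Coulomb strength on the joint:
N' = W cosα = 552·cos52.2° = 338.3 kN/m
Driving force T = W sinα = 552·sin52.2° = 436.2 kN/m
Resisting force R = c·L + N'·tanφ = 40·10.3 + 338.3·tan48.0° = 412.0 + 375.7 = 787.7 kN/m
FS = R / T = 787.7 / 436.2 = 1.806

FS = 1.81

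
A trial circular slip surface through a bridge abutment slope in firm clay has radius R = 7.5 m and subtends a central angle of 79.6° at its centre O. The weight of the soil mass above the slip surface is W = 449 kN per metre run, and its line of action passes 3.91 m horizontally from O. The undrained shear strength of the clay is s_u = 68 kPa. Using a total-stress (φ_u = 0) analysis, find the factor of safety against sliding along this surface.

Taking moments about the centre O, the resisting moment is provided by the undrained shear strength acting along the arc:
Arc length L_a = R·θ = 7.5·(79.6°·π/180) = 7.5·1.3893 = 10.42 m
M_R = s_u·L_a·R = 68·10.42·7.5 = 5314.0 kN·m/m
M_D = W·d = 449·3.91 = 1755.6 kN·m/m
FS = M_R / M_D = 5314.0 / 1755.6 = 3.027

FS = 3.03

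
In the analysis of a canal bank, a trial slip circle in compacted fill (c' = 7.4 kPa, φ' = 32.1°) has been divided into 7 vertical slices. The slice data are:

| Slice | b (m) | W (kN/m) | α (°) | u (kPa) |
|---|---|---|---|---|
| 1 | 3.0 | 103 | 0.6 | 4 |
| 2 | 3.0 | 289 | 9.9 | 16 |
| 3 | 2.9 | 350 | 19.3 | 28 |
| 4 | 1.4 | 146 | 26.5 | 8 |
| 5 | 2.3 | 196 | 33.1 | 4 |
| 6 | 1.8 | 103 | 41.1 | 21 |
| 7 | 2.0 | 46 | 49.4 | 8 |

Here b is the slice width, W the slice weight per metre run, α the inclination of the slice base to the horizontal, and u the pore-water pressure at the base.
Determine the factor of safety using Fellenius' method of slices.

Ordinary method of slices: FS = Σ[c'·Δl_i + (W_i cosα_i − u_i·Δl_i)·tanφ'] / Σ W_i sinα_i, with Δl_i = b_i / cosα_i.
Slice 1: Δl = 3.0/cos0.6° = 3.000 m; N'_1 = 103·cos0.6° − 4·3.000 = 91.0; c'Δl = 22.20; W sinα = 1.1
Slice 2: Δl = 3.0/cos9.9° = 3.045 m; N'_2 = 289·cos9.9° − 16·3.045 = 236.0; c'Δl = 22.54; W sinα = 49.7
Slice 3: Δl = 2.9/cos19.3° = 3.073 m; N'_3 = 350·cos19.3° − 28·3.073 = 244.3; c'Δl = 22.74; W sinα = 115.7
Slice 4: Δl = 1.4/cos26.5° = 1.564 m; N'_4 = 146·cos26.5° − 8·1.564 = 118.1; c'Δl = 11.58; W sinα = 65.1
Slice 5: Δl = 2.3/cos33.1° = 2.746 m; N'_5 = 196·cos33.1° − 4·2.746 = 153.2; c'Δl = 20.32; W sinα = 107.0
Slice 6: Δl = 1.8/cos41.1° = 2.389 m; N'_6 = 103·cos41.1° − 21·2.389 = 27.5; c'Δl = 17.68; W sinα = 67.7
Slice 7: Δl = 2.0/cos49.4° = 3.073 m; N'_7 = 46·cos49.4° − 8·3.073 = 5.3; c'Δl = 22.74; W sinα = 34.9
Σc'Δl = 139.8 kN/m; ΣN' = 875.4 kN/m; ΣW sinα = 441.3 kN/m
Resisting = 139.8 + 875.4·tan32.1° = 139.8 + 549.2 = 688.9 kN/m
FS = 688.9 / 441.3 = 1.561

FS = 1.56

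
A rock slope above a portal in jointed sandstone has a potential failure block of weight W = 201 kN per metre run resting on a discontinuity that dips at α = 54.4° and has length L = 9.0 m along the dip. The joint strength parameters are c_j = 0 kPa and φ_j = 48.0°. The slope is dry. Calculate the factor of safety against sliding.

FS = 0.80

Resolving the block weight along and normal to the plane and applying the Mohr–Coulomb strength on the joint:
N' = W cosα = 201·cos54.4° = 117.0 kN/m
Driving force T = W sinα = 201·sin54.4° = 163.4 kN/m
Resisting force R = c_j·L + N'·tanφ_j = 0·9.0 + 117.0·tan48.0° = 0.0 + 129.9 = 129.9 kN/m
FS = R / T = 129.9 / 163.4 = 0.795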